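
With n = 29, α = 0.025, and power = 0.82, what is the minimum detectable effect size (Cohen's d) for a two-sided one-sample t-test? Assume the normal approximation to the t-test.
d ≈ 0.59

Minimum detectable effect (one-sample t-test, normal approximation):
d = (z_{α/2} + z_β) / √n
d = (2.241 + 0.915) / √29
d = 3.157 / 5.385
d ≈ 0.59

By Cohen's convention (0.2 small / 0.5 medium / 0.8 large): medium effect.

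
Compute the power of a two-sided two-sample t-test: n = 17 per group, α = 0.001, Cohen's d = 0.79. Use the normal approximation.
Power ≈ 0.16

Power calculation (two-sample t-test, normal approximation):
z_β = d · √(n/2) - z_{α/2}
z_β = 0.79 · √(17/2) - 3.291
z_β = 0.79 · 2.915 - 3.291
z_β = -0.987

Power = Φ(z_β) = Φ(-0.987) ≈ 0.162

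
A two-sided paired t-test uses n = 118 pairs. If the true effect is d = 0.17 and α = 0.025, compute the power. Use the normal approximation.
Power ≈ 0.35

Power calculation (paired t-test, normal approximation):
z_β = d · √n - z_{α/2}
z_β = 0.17 · √118 - 2.241
z_β = 0.17 · 10.863 - 2.241
z_β = -0.395

Power = Φ(z_β) = Φ(-0.395) ≈ 0.347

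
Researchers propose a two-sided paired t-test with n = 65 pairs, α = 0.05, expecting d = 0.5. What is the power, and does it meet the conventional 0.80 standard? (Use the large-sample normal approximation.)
Power ≈ 0.98; the study is adequately powered (power ≥ 0.80)

Power calculation (paired t-test, normal approximation):
z_β = d · √n - z_{α/2}
z_β = 0.5 · √65 - 1.960
z_β = 0.5 · 8.062 - 1.960
z_β = 2.071

Power = Φ(z_β) = Φ(2.071) ≈ 0.981

Effect size d = 0.5 is medium by Cohen's convention (0.2/0.5/0.8).

Threshold: power ≥ 0.80 is conventionally adequate.
Power ≈ 0.98 → the study is adequately powered (power ≥ 0.80).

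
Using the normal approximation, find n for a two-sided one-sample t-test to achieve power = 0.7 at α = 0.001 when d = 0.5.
n = 59

Sample size formula (one-sample t-test, normal approximation):
n = ((z_{α/2} + z_β) / d)²

z_{α/2} = 3.291 (for α = 0.001, two-sided)
z_β = 0.524 (for power = 0.7)
d = 0.5

n = ((3.291 + 0.524) / 0.5)²
n = (7.630)²
n ≈ 58.22
Round up to the next whole number: n = 59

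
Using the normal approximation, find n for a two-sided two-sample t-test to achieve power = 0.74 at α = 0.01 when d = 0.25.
n = 332 per group

Sample size formula (two-sample t-test, normal approximation):
n = 2 · ((z_{α/2} + z_β) / d)²

z_{α/2} = 2.576 (for α = 0.01, two-sided)
z_β = 0.643 (for power = 0.74)
d = 0.25

n = 2 · ((2.576 + 0.643) / 0.25)²
n = 2 · (12.876)²
n ≈ 331.58
Round up to the next whole number: n = 332 per group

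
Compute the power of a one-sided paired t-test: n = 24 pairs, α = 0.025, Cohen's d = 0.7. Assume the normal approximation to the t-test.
Power ≈ 0.93

Power calculation (paired t-test, normal approximation):
z_β = d · √n - z_α
z_β = 0.7 · √24 - 1.960
z_β = 0.7 · 4.899 - 1.960
z_β = 1.469

Power = Φ(z_β) = Φ(1.469) ≈ 0.929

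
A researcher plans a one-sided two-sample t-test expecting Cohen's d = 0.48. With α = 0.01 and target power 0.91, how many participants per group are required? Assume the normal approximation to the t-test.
n = 117 per group

Sample size formula (two-sample t-test, normal approximation):
n = 2 · ((z_α + z_β) / d)²

z_α = 2.326 (for α = 0.01, one-sided)
z_β = 1.341 (for power = 0.91)
d = 0.48

n = 2 · ((2.326 + 1.341) / 0.48)²
n = 2 · (7.640)²
n ≈ 116.74
Round up to the next whole number: n = 117 per group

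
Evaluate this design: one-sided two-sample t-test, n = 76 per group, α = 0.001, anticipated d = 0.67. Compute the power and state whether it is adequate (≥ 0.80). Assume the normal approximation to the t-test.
Power ≈ 0.85; the study is adequately powered (power ≥ 0.80)

Power calculation (two-sample t-test, normal approximation):
z_β = d · √(n/2) - z_α
z_β = 0.67 · √(76/2) - 3.090
z_β = 0.67 · 6.164 - 3.090
z_β = 1.040

Power = Φ(z_β) = Φ(1.040) ≈ 0.851

Effect size d = 0.67 is medium by Cohen's convention (0.2/0.5/0.8).

Threshold: power ≥ 0.80 is conventionally adequate.
Power ≈ 0.85 → the study is adequately powered (power ≥ 0.80).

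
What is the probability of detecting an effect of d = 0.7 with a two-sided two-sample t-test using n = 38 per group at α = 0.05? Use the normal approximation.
Power ≈ 0.86

Power calculation (two-sample t-test, normal approximation):
z_β = d · √(n/2) - z_{α/2}
z_β = 0.7 · √(38/2) - 1.960
z_β = 0.7 · 4.359 - 1.960
z_β = 1.091

Power = Φ(z_β) = Φ(1.091) ≈ 0.862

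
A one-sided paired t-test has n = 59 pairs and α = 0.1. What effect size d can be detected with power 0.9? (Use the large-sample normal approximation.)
d ≈ 0.33

Minimum detectable effect (paired t-test, normal approximation):
d = (z_α + z_β) / √n
d = (1.282 + 1.282) / √59
d = 2.563 / 7.681
d ≈ 0.33

By Cohen's convention (0.2 small / 0.5 medium / 0.8 large): small effect.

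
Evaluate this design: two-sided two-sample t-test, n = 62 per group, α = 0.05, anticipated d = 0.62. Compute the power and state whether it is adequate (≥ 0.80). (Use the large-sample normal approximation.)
Power ≈ 0.93; the study is adequately powered (power ≥ 0.80)

Power calculation (two-sample t-test, normal approximation):
z_β = d · √(n/2) - z_{α/2}
z_β = 0.62 · √(62/2) - 1.960
z_β = 0.62 · 5.568 - 1.960
z_β = 1.492

Power = Φ(z_β) = Φ(1.492) ≈ 0.932

Effect size d = 0.62 is medium by Cohen's convention (0.2/0.5/0.8).

Threshold: power ≥ 0.80 is conventionally adequate.
Power ≈ 0.93 → the study is adequately powered (power ≥ 0.80).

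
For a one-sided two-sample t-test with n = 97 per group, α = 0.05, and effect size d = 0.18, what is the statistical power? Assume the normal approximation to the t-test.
Power ≈ 0.35

Power calculation (two-sample t-test, normal approximation):
z_β = d · √(n/2) - z_α
z_β = 0.18 · √(97/2) - 1.645
z_β = 0.18 · 6.964 - 1.645
z_β = -0.391

Power = Φ(z_β) = Φ(-0.391) ≈ 0.348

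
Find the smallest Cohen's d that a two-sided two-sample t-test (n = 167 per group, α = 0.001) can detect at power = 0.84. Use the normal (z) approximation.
d ≈ 0.47

Minimum detectable effect (two-sample t-test, normal approximation):
d = (z_{α/2} + z_β) / √(n/2)
d = (3.291 + 0.994) / √(167/2)
d = 4.285 / 9.138
d ≈ 0.47

By Cohen's convention (0.2 small / 0.5 medium / 0.8 large): small effect.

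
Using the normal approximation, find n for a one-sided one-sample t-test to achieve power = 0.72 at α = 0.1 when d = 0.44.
n = 18

Sample size formula (one-sample t-test, normal approximation):
n = ((z_α + z_β) / d)²

z_α = 1.282 (for α = 0.1, one-sided)
z_β = 0.583 (for power = 0.72)
d = 0.44

n = ((1.282 + 0.583) / 0.44)²
n = (4.239)²
n ≈ 17.97
Round up to the next whole number: n = 18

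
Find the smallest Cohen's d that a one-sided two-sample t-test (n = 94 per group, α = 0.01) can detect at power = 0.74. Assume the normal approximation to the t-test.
d ≈ 0.43

Minimum detectable effect (two-sample t-test, normal approximation):
d = (z_α + z_β) / √(n/2)
d = (2.326 + 0.643) / √(94/2)
d = 2.970 / 6.856
d ≈ 0.43

By Cohen's convention (0.2 small / 0.5 medium / 0.8 large): small effect.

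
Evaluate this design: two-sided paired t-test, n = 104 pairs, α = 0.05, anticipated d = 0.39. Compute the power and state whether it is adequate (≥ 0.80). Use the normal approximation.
Power ≈ 0.98; the study is adequately powered (power ≥ 0.80)

Power calculation (paired t-test, normal approximation):
z_β = d · √n - z_{α/2}
z_β = 0.39 · √104 - 1.960
z_β = 0.39 · 10.198 - 1.960
z_β = 2.017

Power = Φ(z_β) = Φ(2.017) ≈ 0.978

Effect size d = 0.39 is small by Cohen's convention (0.2/0.5/0.8).

Threshold: power ≥ 0.80 is conventionally adequate.
Power ≈ 0.98 → the study is adequately powered (power ≥ 0.80).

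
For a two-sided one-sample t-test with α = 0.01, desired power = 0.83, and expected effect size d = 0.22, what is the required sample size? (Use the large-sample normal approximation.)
n = 258

Sample size formula (one-sample t-test, normal approximation):
n = ((z_{α/2} + z_β) / d)²

z_{α/2} = 2.576 (for α = 0.01, two-sided)
z_β = 0.954 (for power = 0.83)
d = 0.22

n = ((2.576 + 0.954) / 0.22)²
n = (16.045)²
n ≈ 257.44
Round up to the next whole number: n = 258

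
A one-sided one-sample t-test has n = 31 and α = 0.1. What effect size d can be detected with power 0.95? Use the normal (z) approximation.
d ≈ 0.53

Minimum detectable effect (one-sample t-test, normal approximation):
d = (z_α + z_β) / √n
d = (1.282 + 1.645) / √31
d = 2.926 / 5.568
d ≈ 0.53

By Cohen's convention (0.2 small / 0.5 medium / 0.8 large): medium effect.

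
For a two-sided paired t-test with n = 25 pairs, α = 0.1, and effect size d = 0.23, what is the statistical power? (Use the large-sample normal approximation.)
Power ≈ 0.31

Power calculation (paired t-test, normal approximation):
z_β = d · √n - z_{α/2}
z_β = 0.23 · √25 - 1.645
z_β = 0.23 · 5.000 - 1.645
z_β = -0.495

Power = Φ(z_β) = Φ(-0.495) ≈ 0.310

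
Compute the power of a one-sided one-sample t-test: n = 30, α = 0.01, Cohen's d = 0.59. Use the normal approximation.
Power ≈ 0.82

Power calculation (one-sample t-test, normal approximation):
z_β = d · √n - z_α
z_β = 0.59 · √30 - 2.326
z_β = 0.59 · 5.477 - 2.326
z_β = 0.905

Power = Φ(z_β) = Φ(0.905) ≈ 0.817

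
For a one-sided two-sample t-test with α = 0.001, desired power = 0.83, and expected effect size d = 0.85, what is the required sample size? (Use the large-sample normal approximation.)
n = 46 per group

Sample size formula (two-sample t-test, normal approximation):
n = 2 · ((z_α + z_β) / d)²

z_α = 3.090 (for α = 0.001, one-sided)
z_β = 0.954 (for power = 0.83)
d = 0.85

n = 2 · ((3.090 + 0.954) / 0.85)²
n = 2 · (4.758)²
n ≈ 45.28
Round up to the next whole number: n = 46 per group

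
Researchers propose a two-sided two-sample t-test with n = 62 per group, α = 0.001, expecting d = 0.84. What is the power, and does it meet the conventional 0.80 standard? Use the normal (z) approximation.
Power ≈ 0.92; the study is adequately powered (power ≥ 0.80)

Power calculation (two-sample t-test, normal approximation):
z_β = d · √(n/2) - z_{α/2}
z_β = 0.84 · √(62/2) - 3.291
z_β = 0.84 · 5.568 - 3.291
z_β = 1.386

Power = Φ(z_β) = Φ(1.386) ≈ 0.917

Effect size d = 0.84 is large by Cohen's convention (0.2/0.5/0.8).

Threshold: power ≥ 0.80 is conventionally adequate.
Power ≈ 0.92 → the study is adequately powered (power ≥ 0.80).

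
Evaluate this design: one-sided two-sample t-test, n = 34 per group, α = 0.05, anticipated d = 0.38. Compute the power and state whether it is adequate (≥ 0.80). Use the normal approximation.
Power ≈ 0.47; the study is underpowered (power < 0.80)

Power calculation (two-sample t-test, normal approximation):
z_β = d · √(n/2) - z_α
z_β = 0.38 · √(34/2) - 1.645
z_β = 0.38 · 4.123 - 1.645
z_β = -0.078

Power = Φ(z_β) = Φ(-0.078) ≈ 0.469

Effect size d = 0.38 is small by Cohen's convention (0.2/0.5/0.8).

Threshold: power ≥ 0.80 is conventionally adequate.
Power ≈ 0.47 → the study is underpowered (power < 0.80).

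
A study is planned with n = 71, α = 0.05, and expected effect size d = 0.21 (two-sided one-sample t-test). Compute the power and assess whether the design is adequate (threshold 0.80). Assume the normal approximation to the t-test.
Power ≈ 0.42; the study is underpowered (power < 0.80)

Power calculation (one-sample t-test, normal approximation):
z_β = d · √n - z_{α/2}
z_β = 0.21 · √71 - 1.960
z_β = 0.21 · 8.426 - 1.960
z_β = -0.190

Power = Φ(z_β) = Φ(-0.190) ≈ 0.424

Effect size d = 0.21 is small by Cohen's convention (0.2/0.5/0.8).

Threshold: power ≥ 0.80 is conventionally adequate.
Power ≈ 0.42 → the study is underpowered (power < 0.80).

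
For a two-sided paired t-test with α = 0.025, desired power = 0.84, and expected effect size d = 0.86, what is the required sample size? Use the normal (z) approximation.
n = 15 pairs

Sample size formula (paired t-test, normal approximation):
n = ((z_{α/2} + z_β) / d)²

z_{α/2} = 2.241 (for α = 0.025, two-sided)
z_β = 0.994 (for power = 0.84)
d = 0.86

n = ((2.241 + 0.994) / 0.86)²
n = (3.762)²
n ≈ 14.15
Round up to the next whole number: n = 15 pairs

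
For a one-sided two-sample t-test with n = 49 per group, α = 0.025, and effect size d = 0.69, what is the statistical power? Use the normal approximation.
Power ≈ 0.93

Power calculation (two-sample t-test, normal approximation):
z_β = d · √(n/2) - z_α
z_β = 0.69 · √(49/2) - 1.960
z_β = 0.69 · 4.950 - 1.960
z_β = 1.455

Power = Φ(z_β) = Φ(1.455) ≈ 0.927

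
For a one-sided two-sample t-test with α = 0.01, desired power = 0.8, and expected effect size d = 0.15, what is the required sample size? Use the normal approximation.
n = 893 per group

Sample size formula (two-sample t-test, normal approximation):
n = 2 · ((z_α + z_β) / d)²

z_α = 2.326 (for α = 0.01, one-sided)
z_β = 0.842 (for power = 0.8)
d = 0.15

n = 2 · ((2.326 + 0.842) / 0.15)²
n = 2 · (21.120)²
n ≈ 892.11
Round up to the next whole number: n = 893 per group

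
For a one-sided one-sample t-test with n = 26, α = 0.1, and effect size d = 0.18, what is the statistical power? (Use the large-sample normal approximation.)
Power ≈ 0.36

Power calculation (one-sample t-test, normal approximation):
z_β = d · √n - z_α
z_β = 0.18 · √26 - 1.282
z_β = 0.18 · 5.099 - 1.282
z_β = -0.364

Power = Φ(z_β) = Φ(-0.364) ≈ 0.358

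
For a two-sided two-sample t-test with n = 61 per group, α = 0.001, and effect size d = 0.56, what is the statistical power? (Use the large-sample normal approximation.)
Power ≈ 0.42

Power calculation (two-sample t-test, normal approximation):
z_β = d · √(n/2) - z_{α/2}
z_β = 0.56 · √(61/2) - 3.291
z_β = 0.56 · 5.523 - 3.291
z_β = -0.198

Power = Φ(z_β) = Φ(-0.198) ≈ 0.422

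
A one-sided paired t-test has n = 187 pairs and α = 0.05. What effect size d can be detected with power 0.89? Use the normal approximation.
d ≈ 0.21

Minimum detectable effect (paired t-test, normal approximation):
d = (z_α + z_β) / √n
d = (1.645 + 1.227) / √187
d = 2.871 / 13.675
d ≈ 0.21

By Cohen's convention (0.2 small / 0.5 medium / 0.8 large): small effect.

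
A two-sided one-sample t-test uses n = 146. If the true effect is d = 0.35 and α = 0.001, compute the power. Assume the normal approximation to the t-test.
Power ≈ 0.83

Power calculation (one-sample t-test, normal approximation):
z_β = d · √n - z_{α/2}
z_β = 0.35 · √146 - 3.291
z_β = 0.35 · 12.083 - 3.291
z_β = 0.939

Power = Φ(z_β) = Φ(0.939) ≈ 0.826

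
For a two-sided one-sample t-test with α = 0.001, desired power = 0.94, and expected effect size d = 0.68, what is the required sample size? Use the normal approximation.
n = 51

Sample size formula (one-sample t-test, normal approximation):
n = ((z_{α/2} + z_β) / d)²

z_{α/2} = 3.291 (for α = 0.001, two-sided)
z_β = 1.555 (for power = 0.94)
d = 0.68

n = ((3.291 + 1.555) / 0.68)²
n = (7.126)²
n ≈ 50.78
Round up to the next whole number: n = 51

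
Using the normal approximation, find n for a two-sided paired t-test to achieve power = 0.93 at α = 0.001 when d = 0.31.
n = 237 pairs

Sample size formula (paired t-test, normal approximation):
n = ((z_{α/2} + z_β) / d)²

z_{α/2} = 3.291 (for α = 0.001, two-sided)
z_β = 1.476 (for power = 0.93)
d = 0.31

n = ((3.291 + 1.476) / 0.31)²
n = (15.377)²
n ≈ 236.45
Round up to the next whole number: n = 237 pairs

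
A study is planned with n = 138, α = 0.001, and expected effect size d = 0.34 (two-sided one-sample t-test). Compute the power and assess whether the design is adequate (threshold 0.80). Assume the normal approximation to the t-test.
Power ≈ 0.76; the study is underpowered (power < 0.80)

Power calculation (one-sample t-test, normal approximation):
z_β = d · √n - z_{α/2}
z_β = 0.34 · √138 - 3.291
z_β = 0.34 · 11.747 - 3.291
z_β = 0.704

Power = Φ(z_β) = Φ(0.704) ≈ 0.759

Effect size d = 0.34 is small by Cohen's convention (0.2/0.5/0.8).

Threshold: power ≥ 0.80 is conventionally adequate.
Power ≈ 0.76 → the study is underpowered (power < 0.80).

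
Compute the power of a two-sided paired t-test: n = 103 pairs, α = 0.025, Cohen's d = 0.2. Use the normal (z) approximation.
Power ≈ 0.42

Power calculation (paired t-test, normal approximation):
z_β = d · √n - z_{α/2}
z_β = 0.2 · √103 - 2.241
z_β = 0.2 · 10.149 - 2.241
z_β = -0.212

Power = Φ(z_β) = Φ(-0.212) ≈ 0.416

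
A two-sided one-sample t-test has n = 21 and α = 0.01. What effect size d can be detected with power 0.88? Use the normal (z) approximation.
d ≈ 0.82

Minimum detectable effect (one-sample t-test, normal approximation):
d = (z_{α/2} + z_β) / √n
d = (2.576 + 1.175) / √21
d = 3.751 / 4.583
d ≈ 0.82

By Cohen's convention (0.2 small / 0.5 medium / 0.8 large): large effect.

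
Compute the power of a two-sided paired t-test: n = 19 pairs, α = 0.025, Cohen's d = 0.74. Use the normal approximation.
Power ≈ 0.84

Power calculation (paired t-test, normal approximation):
z_β = d · √n - z_{α/2}
z_β = 0.74 · √19 - 2.241
z_β = 0.74 · 4.359 - 2.241
z_β = 0.984

Power = Φ(z_β) = Φ(0.984) ≈ 0.837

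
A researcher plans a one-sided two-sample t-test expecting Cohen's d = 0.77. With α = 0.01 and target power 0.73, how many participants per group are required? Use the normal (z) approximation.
n = 30 per group

Sample size formula (two-sample t-test, normal approximation):
n = 2 · ((z_α + z_β) / d)²

z_α = 2.326 (for α = 0.01, one-sided)
z_β = 0.613 (for power = 0.73)
d = 0.77

n = 2 · ((2.326 + 0.613) / 0.77)²
n = 2 · (3.817)²
n ≈ 29.14
Round up to the next whole number: n = 30 per group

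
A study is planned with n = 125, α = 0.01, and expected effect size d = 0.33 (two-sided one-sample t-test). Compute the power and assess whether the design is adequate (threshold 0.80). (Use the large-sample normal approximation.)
Power ≈ 0.87; the study is adequately powered (power ≥ 0.80)

Power calculation (one-sample t-test, normal approximation):
z_β = d · √n - z_{α/2}
z_β = 0.33 · √125 - 2.576
z_β = 0.33 · 11.180 - 2.576
z_β = 1.114

Power = Φ(z_β) = Φ(1.114) ≈ 0.867

Effect size d = 0.33 is small by Cohen's convention (0.2/0.5/0.8).

Threshold: power ≥ 0.80 is conventionally adequate.
Power ≈ 0.87 → the study is adequately powered (power ≥ 0.80).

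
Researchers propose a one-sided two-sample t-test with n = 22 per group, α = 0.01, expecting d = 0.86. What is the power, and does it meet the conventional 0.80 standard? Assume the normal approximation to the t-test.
Power ≈ 0.70; the study is underpowered (power < 0.80)

Power calculation (two-sample t-test, normal approximation):
z_β = d · √(n/2) - z_α
z_β = 0.86 · √(22/2) - 2.326
z_β = 0.86 · 3.317 - 2.326
z_β = 0.526

Power = Φ(z_β) = Φ(0.526) ≈ 0.701

Effect size d = 0.86 is large by Cohen's convention (0.2/0.5/0.8).

Threshold: power ≥ 0.80 is conventionally adequate.
Power ≈ 0.70 → the study is underpowered (power < 0.80).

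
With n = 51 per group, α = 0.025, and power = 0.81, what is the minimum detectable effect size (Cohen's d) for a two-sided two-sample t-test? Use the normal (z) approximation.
d ≈ 0.62

Minimum detectable effect (two-sample t-test, normal approximation):
d = (z_{α/2} + z_β) / √(n/2)
d = (2.241 + 0.878) / √(51/2)
d = 3.119 / 5.050
d ≈ 0.62

By Cohen's convention (0.2 small / 0.5 medium / 0.8 large): medium effect.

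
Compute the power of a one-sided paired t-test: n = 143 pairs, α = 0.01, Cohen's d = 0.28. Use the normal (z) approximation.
Power ≈ 0.85

Power calculation (paired t-test, normal approximation):
z_β = d · √n - z_α
z_β = 0.28 · √143 - 2.326
z_β = 0.28 · 11.958 - 2.326
z_β = 1.022

Power = Φ(z_β) = Φ(1.022) ≈ 0.847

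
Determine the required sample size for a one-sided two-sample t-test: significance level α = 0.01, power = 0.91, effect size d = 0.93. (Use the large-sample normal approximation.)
n = 32 per group

Sample size formula (two-sample t-test, normal approximation):
n = 2 · ((z_α + z_β) / d)²

z_α = 2.326 (for α = 0.01, one-sided)
z_β = 1.341 (for power = 0.91)
d = 0.93

n = 2 · ((2.326 + 1.341) / 0.93)²
n = 2 · (3.943)²
n ≈ 31.09
Round up to the next whole number: n = 32 per group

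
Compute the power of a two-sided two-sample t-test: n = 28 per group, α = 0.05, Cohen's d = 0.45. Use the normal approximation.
Power ≈ 0.39

Power calculation (two-sample t-test, normal approximation):
z_β = d · √(n/2) - z_{α/2}
z_β = 0.45 · √(28/2) - 1.960
z_β = 0.45 · 3.742 - 1.960
z_β = -0.276

Power = Φ(z_β) = Φ(-0.276) ≈ 0.391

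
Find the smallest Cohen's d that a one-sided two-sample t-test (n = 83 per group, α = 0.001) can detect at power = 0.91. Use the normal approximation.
d ≈ 0.69

Minimum detectable effect (two-sample t-test, normal approximation):
d = (z_α + z_β) / √(n/2)
d = (3.090 + 1.341) / √(83/2)
d = 4.431 / 6.442
d ≈ 0.69

By Cohen's convention (0.2 small / 0.5 medium / 0.8 large): medium effect.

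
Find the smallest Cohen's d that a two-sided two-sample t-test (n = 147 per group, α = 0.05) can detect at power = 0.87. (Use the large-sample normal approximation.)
d ≈ 0.36

Minimum detectable effect (two-sample t-test, normal approximation):
d = (z_{α/2} + z_β) / √(n/2)
d = (1.960 + 1.126) / √(147/2)
d = 3.086 / 8.573
d ≈ 0.36

By Cohen's convention (0.2 small / 0.5 medium / 0.8 large): small effect.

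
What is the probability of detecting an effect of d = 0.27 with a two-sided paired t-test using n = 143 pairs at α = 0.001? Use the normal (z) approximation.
Power ≈ 0.48

Power calculation (paired t-test, normal approximation):
z_β = d · √n - z_{α/2}
z_β = 0.27 · √143 - 3.291
z_β = 0.27 · 11.958 - 3.291
z_β = -0.062

Power = Φ(z_β) = Φ(-0.062) ≈ 0.475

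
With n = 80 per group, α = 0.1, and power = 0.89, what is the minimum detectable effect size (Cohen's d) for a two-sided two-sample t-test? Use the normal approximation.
d ≈ 0.45

Minimum detectable effect (two-sample t-test, normal approximation):
d = (z_{α/2} + z_β) / √(n/2)
d = (1.645 + 1.227) / √(80/2)
d = 2.871 / 6.325
d ≈ 0.45

By Cohen's convention (0.2 small / 0.5 medium / 0.8 large): small effect.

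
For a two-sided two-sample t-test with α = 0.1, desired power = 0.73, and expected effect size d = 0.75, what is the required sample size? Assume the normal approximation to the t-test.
n = 19 per group

Sample size formula (two-sample t-test, normal approximation):
n = 2 · ((z_{α/2} + z_β) / d)²

z_{α/2} = 1.645 (for α = 0.1, two-sided)
z_β = 0.613 (for power = 0.73)
d = 0.75

n = 2 · ((1.645 + 0.613) / 0.75)²
n = 2 · (3.011)²
n ≈ 18.13
Round up to the next whole number: n = 19 per group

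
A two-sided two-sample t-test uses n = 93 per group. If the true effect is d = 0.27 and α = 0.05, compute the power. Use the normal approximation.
Power ≈ 0.45

Power calculation (two-sample t-test, normal approximation):
z_β = d · √(n/2) - z_{α/2}
z_β = 0.27 · √(93/2) - 1.960
z_β = 0.27 · 6.819 - 1.960
z_β = -0.119

Power = Φ(z_β) = Φ(-0.119) ≈ 0.453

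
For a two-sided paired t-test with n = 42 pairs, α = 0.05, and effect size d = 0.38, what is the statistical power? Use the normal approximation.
Power ≈ 0.69

Power calculation (paired t-test, normal approximation):
z_β = d · √n - z_{α/2}
z_β = 0.38 · √42 - 1.960
z_β = 0.38 · 6.481 - 1.960
z_β = 0.503

Power = Φ(z_β) = Φ(0.503) ≈ 0.692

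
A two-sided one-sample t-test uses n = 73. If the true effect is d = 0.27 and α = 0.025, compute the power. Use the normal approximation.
Power ≈ 0.53

Power calculation (one-sample t-test, normal approximation):
z_β = d · √n - z_{α/2}
z_β = 0.27 · √73 - 2.241
z_β = 0.27 · 8.544 - 2.241
z_β = 0.065

Power = Φ(z_β) = Φ(0.065) ≈ 0.526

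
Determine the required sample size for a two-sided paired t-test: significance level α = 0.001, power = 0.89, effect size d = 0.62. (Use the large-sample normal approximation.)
n = 54 pairs

Sample size formula (paired t-test, normal approximation):
n = ((z_{α/2} + z_β) / d)²

z_{α/2} = 3.291 (for α = 0.001, two-sided)
z_β = 1.227 (for power = 0.89)
d = 0.62

n = ((3.291 + 1.227) / 0.62)²
n = (7.287)²
n ≈ 53.10
Round up to the next whole number: n = 54 pairs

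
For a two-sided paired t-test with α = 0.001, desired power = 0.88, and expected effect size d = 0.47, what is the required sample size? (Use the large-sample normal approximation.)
n = 91 pairs

Sample size formula (paired t-test, normal approximation):
n = ((z_{α/2} + z_β) / d)²

z_{α/2} = 3.291 (for α = 0.001, two-sided)
z_β = 1.175 (for power = 0.88)
d = 0.47

n = ((3.291 + 1.175) / 0.47)²
n = (9.502)²
n ≈ 90.29
Round up to the next whole number: n = 91 pairs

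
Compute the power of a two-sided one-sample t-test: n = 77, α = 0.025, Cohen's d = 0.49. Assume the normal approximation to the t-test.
Power ≈ 0.98

Power calculation (one-sample t-test, normal approximation):
z_β = d · √n - z_{α/2}
z_β = 0.49 · √77 - 2.241
z_β = 0.49 · 8.775 - 2.241
z_β = 2.058

Power = Φ(z_β) = Φ(2.058) ≈ 0.980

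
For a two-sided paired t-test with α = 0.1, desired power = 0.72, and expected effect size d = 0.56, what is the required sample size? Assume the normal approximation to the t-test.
n = 16 pairs

Sample size formula (paired t-test, normal approximation):
n = ((z_{α/2} + z_β) / d)²

z_{α/2} = 1.645 (for α = 0.1, two-sided)
z_β = 0.583 (for power = 0.72)
d = 0.56

n = ((1.645 + 0.583) / 0.56)²
n = (3.979)²
n ≈ 15.83
Round up to the next whole number: n = 16 pairs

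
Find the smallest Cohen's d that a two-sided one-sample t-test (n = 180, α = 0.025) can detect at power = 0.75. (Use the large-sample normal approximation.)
d ≈ 0.22

Minimum detectable effect (one-sample t-test, normal approximation):
d = (z_{α/2} + z_β) / √n
d = (2.241 + 0.674) / √180
d = 2.916 / 13.416
d ≈ 0.22

By Cohen's convention (0.2 small / 0.5 medium / 0.8 large): small effect.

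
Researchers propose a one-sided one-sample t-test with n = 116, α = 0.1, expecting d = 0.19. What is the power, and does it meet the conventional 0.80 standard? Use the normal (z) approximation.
Power ≈ 0.78; the study is underpowered (power < 0.80)

Power calculation (one-sample t-test, normal approximation):
z_β = d · √n - z_α
z_β = 0.19 · √116 - 1.282
z_β = 0.19 · 10.770 - 1.282
z_β = 0.765

Power = Φ(z_β) = Φ(0.765) ≈ 0.778

Effect size d = 0.19 is very small by Cohen's convention (0.2/0.5/0.8).

Threshold: power ≥ 0.80 is conventionally adequate.
Power ≈ 0.78 → the study is underpowered (power < 0.80).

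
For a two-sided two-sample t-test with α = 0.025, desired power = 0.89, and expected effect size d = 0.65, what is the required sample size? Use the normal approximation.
n = 57 per group

Sample size formula (two-sample t-test, normal approximation):
n = 2 · ((z_{α/2} + z_β) / d)²

z_{α/2} = 2.241 (for α = 0.025, two-sided)
z_β = 1.227 (for power = 0.89)
d = 0.65

n = 2 · ((2.241 + 1.227) / 0.65)²
n = 2 · (5.335)²
n ≈ 56.92
Round up to the next whole number: n = 57 per group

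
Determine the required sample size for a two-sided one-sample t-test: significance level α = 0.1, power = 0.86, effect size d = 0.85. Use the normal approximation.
n = 11

Sample size formula (one-sample t-test, normal approximation):
n = ((z_{α/2} + z_β) / d)²

z_{α/2} = 1.645 (for α = 0.1, two-sided)
z_β = 1.080 (for power = 0.86)
d = 0.85

n = ((1.645 + 1.080) / 0.85)²
n = (3.206)²
n ≈ 10.28
Round up to the next whole number: n = 11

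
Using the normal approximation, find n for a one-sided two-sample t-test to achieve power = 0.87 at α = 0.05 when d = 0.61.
n = 42 per group

Sample size formula (two-sample t-test, normal approximation):
n = 2 · ((z_α + z_β) / d)²

z_α = 1.645 (for α = 0.05, one-sided)
z_β = 1.126 (for power = 0.87)
d = 0.61

n = 2 · ((1.645 + 1.126) / 0.61)²
n = 2 · (4.543)²
n ≈ 41.28
Round up to the next whole number: n = 42 per group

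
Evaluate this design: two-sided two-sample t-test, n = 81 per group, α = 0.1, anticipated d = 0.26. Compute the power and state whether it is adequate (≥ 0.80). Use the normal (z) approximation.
Power ≈ 0.50; the study is underpowered (power < 0.80)

Power calculation (two-sample t-test, normal approximation):
z_β = d · √(n/2) - z_{α/2}
z_β = 0.26 · √(81/2) - 1.645
z_β = 0.26 · 6.364 - 1.645
z_β = 0.010

Power = Φ(z_β) = Φ(0.010) ≈ 0.504

Effect size d = 0.26 is small by Cohen's convention (0.2/0.5/0.8).

Threshold: power ≥ 0.80 is conventionally adequate.
Power ≈ 0.50 → the study is underpowered (power < 0.80).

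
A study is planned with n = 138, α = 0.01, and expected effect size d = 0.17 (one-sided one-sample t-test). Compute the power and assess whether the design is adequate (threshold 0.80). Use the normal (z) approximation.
Power ≈ 0.37; the study is underpowered (power < 0.80)

Power calculation (one-sample t-test, normal approximation):
z_β = d · √n - z_α
z_β = 0.17 · √138 - 2.326
z_β = 0.17 · 11.747 - 2.326
z_β = -0.329

Power = Φ(z_β) = Φ(-0.329) ≈ 0.371

Effect size d = 0.17 is very small by Cohen's convention (0.2/0.5/0.8).

Threshold: power ≥ 0.80 is conventionally adequate.
Power ≈ 0.37 → the study is underpowered (power < 0.80).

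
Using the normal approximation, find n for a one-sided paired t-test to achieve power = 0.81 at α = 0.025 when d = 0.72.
n = 16 pairs

Sample size formula (paired t-test, normal approximation):
n = ((z_α + z_β) / d)²

z_α = 1.960 (for α = 0.025, one-sided)
z_β = 0.878 (for power = 0.81)
d = 0.72

n = ((1.960 + 0.878) / 0.72)²
n = (3.942)²
n ≈ 15.54
Round up to the next whole number: n = 16 pairs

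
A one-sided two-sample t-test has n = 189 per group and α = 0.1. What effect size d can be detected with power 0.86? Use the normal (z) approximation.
d ≈ 0.24

Minimum detectable effect (two-sample t-test, normal approximation):
d = (z_α + z_β) / √(n/2)
d = (1.282 + 1.080) / √(189/2)
d = 2.362 / 9.721
d ≈ 0.24

By Cohen's convention (0.2 small / 0.5 medium / 0.8 large): small effect.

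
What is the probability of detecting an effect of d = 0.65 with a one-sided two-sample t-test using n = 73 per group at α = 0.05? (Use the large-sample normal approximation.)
Power ≈ 0.99

Power calculation (two-sample t-test, normal approximation):
z_β = d · √(n/2) - z_α
z_β = 0.65 · √(73/2) - 1.645
z_β = 0.65 · 6.042 - 1.645
z_β = 2.282

Power = Φ(z_β) = Φ(2.282) ≈ 0.989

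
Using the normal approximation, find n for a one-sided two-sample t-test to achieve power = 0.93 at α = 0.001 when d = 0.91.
n = 51 per group

Sample size formula (two-sample t-test, normal approximation):
n = 2 · ((z_α + z_β) / d)²

z_α = 3.090 (for α = 0.001, one-sided)
z_β = 1.476 (for power = 0.93)
d = 0.91

n = 2 · ((3.090 + 1.476) / 0.91)²
n = 2 · (5.018)²
n ≈ 50.36
Round up to the next whole number: n = 51 per group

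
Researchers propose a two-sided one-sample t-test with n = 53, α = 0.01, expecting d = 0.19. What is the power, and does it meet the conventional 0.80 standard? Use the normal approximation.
Power ≈ 0.12; the study is underpowered (power < 0.80)

Power calculation (one-sample t-test, normal approximation):
z_β = d · √n - z_{α/2}
z_β = 0.19 · √53 - 2.576
z_β = 0.19 · 7.280 - 2.576
z_β = -1.193

Power = Φ(z_β) = Φ(-1.193) ≈ 0.117

Effect size d = 0.19 is very small by Cohen's convention (0.2/0.5/0.8).

Threshold: power ≥ 0.80 is conventionally adequate.
Power ≈ 0.12 → the study is underpowered (power < 0.80).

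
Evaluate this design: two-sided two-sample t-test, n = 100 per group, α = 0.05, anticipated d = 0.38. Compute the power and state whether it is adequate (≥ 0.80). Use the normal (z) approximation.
Power ≈ 0.77; the study is underpowered (power < 0.80)

Power calculation (two-sample t-test, normal approximation):
z_β = d · √(n/2) - z_{α/2}
z_β = 0.38 · √(100/2) - 1.960
z_β = 0.38 · 7.071 - 1.960
z_β = 0.727

Power = Φ(z_β) = Φ(0.727) ≈ 0.766

Effect size d = 0.38 is small by Cohen's convention (0.2/0.5/0.8).

Threshold: power ≥ 0.80 is conventionally adequate.
Power ≈ 0.77 → the study is underpowered (power < 0.80).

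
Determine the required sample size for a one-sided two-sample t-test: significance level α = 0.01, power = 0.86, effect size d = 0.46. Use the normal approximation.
n = 110 per group

Sample size formula (two-sample t-test, normal approximation):
n = 2 · ((z_α + z_β) / d)²

z_α = 2.326 (for α = 0.01, one-sided)
z_β = 1.080 (for power = 0.86)
d = 0.46

n = 2 · ((2.326 + 1.080) / 0.46)²
n = 2 · (7.404)²
n ≈ 109.64
Round up to the next whole number: n = 110 per group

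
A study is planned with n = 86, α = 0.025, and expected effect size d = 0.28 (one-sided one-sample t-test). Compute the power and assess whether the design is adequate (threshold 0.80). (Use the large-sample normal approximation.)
Power ≈ 0.74; the study is underpowered (power < 0.80)

Power calculation (one-sample t-test, normal approximation):
z_β = d · √n - z_α
z_β = 0.28 · √86 - 1.960
z_β = 0.28 · 9.274 - 1.960
z_β = 0.637

Power = Φ(z_β) = Φ(0.637) ≈ 0.738

Effect size d = 0.28 is small by Cohen's convention (0.2/0.5/0.8).

Threshold: power ≥ 0.80 is conventionally adequate.
Power ≈ 0.74 → the study is underpowered (power < 0.80).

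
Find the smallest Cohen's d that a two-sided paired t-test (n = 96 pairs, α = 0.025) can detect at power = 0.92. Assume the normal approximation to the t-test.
d ≈ 0.37

Minimum detectable effect (paired t-test, normal approximation):
d = (z_{α/2} + z_β) / √n
d = (2.241 + 1.405) / √96
d = 3.646 / 9.798
d ≈ 0.37

By Cohen's convention (0.2 small / 0.5 medium / 0.8 large): small effect.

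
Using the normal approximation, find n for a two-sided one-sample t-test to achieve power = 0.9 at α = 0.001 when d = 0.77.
n = 36

Sample size formula (one-sample t-test, normal approximation):
n = ((z_{α/2} + z_β) / d)²

z_{α/2} = 3.291 (for α = 0.001, two-sided)
z_β = 1.282 (for power = 0.9)
d = 0.77

n = ((3.291 + 1.282) / 0.77)²
n = (5.939)²
n ≈ 35.27
Round up to the next whole number: n = 36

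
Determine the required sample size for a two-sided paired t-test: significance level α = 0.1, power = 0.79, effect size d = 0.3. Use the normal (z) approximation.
n = 67 pairs

Sample size formula (paired t-test, normal approximation):
n = ((z_{α/2} + z_β) / d)²

z_{α/2} = 1.645 (for α = 0.1, two-sided)
z_β = 0.806 (for power = 0.79)
d = 0.3

n = ((1.645 + 0.806) / 0.3)²
n = (8.170)²
n ≈ 66.75
Round up to the next whole number: n = 67 pairs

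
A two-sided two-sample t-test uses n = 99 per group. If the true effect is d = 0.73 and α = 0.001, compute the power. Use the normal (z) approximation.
Power ≈ 0.97

Power calculation (two-sample t-test, normal approximation):
z_β = d · √(n/2) - z_{α/2}
z_β = 0.73 · √(99/2) - 3.291
z_β = 0.73 · 7.036 - 3.291
z_β = 1.845

Power = Φ(z_β) = Φ(1.845) ≈ 0.968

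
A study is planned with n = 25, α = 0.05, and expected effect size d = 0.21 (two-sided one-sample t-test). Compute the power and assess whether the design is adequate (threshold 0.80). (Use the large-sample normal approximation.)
Power ≈ 0.18; the study is underpowered (power < 0.80)

Power calculation (one-sample t-test, normal approximation):
z_β = d · √n - z_{α/2}
z_β = 0.21 · √25 - 1.960
z_β = 0.21 · 5.000 - 1.960
z_β = -0.910

Power = Φ(z_β) = Φ(-0.910) ≈ 0.181

Effect size d = 0.21 is small by Cohen's convention (0.2/0.5/0.8).

Threshold: power ≥ 0.80 is conventionally adequate.
Power ≈ 0.18 → the study is underpowered (power < 0.80).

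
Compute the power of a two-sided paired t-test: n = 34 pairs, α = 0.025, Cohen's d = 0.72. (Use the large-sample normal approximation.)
Power ≈ 0.97

Power calculation (paired t-test, normal approximation):
z_β = d · √n - z_{α/2}
z_β = 0.72 · √34 - 2.241
z_β = 0.72 · 5.831 - 2.241
z_β = 1.957

Power = Φ(z_β) = Φ(1.957) ≈ 0.975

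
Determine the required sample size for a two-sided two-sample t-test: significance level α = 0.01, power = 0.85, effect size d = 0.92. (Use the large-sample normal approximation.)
n = 31 per group

Sample size formula (two-sample t-test, normal approximation):
n = 2 · ((z_{α/2} + z_β) / d)²

z_{α/2} = 2.576 (for α = 0.01, two-sided)
z_β = 1.036 (for power = 0.85)
d = 0.92

n = 2 · ((2.576 + 1.036) / 0.92)²
n = 2 · (3.926)²
n ≈ 30.83
Round up to the next whole number: n = 31 per group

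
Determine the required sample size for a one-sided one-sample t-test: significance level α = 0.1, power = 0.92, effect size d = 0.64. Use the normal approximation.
n = 18

Sample size formula (one-sample t-test, normal approximation):
n = ((z_α + z_β) / d)²

z_α = 1.282 (for α = 0.1, one-sided)
z_β = 1.405 (for power = 0.92)
d = 0.64

n = ((1.282 + 1.405) / 0.64)²
n = (4.198)²
n ≈ 17.62
Round up to the next whole number: n = 18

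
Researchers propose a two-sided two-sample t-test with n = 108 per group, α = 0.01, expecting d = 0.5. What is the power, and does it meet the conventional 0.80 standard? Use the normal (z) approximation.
Power ≈ 0.86; the study is adequately powered (power ≥ 0.80)

Power calculation (two-sample t-test, normal approximation):
z_β = d · √(n/2) - z_{α/2}
z_β = 0.5 · √(108/2) - 2.576
z_β = 0.5 · 7.348 - 2.576
z_β = 1.098

Power = Φ(z_β) = Φ(1.098) ≈ 0.864

Effect size d = 0.5 is medium by Cohen's convention (0.2/0.5/0.8).

Threshold: power ≥ 0.80 is conventionally adequate.
Power ≈ 0.86 → the study is adequately powered (power ≥ 0.80).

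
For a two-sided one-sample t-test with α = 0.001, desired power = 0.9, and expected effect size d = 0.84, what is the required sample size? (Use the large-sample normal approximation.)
n = 30

Sample size formula (one-sample t-test, normal approximation):
n = ((z_{α/2} + z_β) / d)²

z_{α/2} = 3.291 (for α = 0.001, two-sided)
z_β = 1.282 (for power = 0.9)
d = 0.84

n = ((3.291 + 1.282) / 0.84)²
n = (5.444)²
n ≈ 29.64
Round up to the next whole number: n = 30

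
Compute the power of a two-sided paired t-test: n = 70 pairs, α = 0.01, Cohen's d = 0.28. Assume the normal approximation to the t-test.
Power ≈ 0.41

Power calculation (paired t-test, normal approximation):
z_β = d · √n - z_{α/2}
z_β = 0.28 · √70 - 2.576
z_β = 0.28 · 8.367 - 2.576
z_β = -0.233

Power = Φ(z_β) = Φ(-0.233) ≈ 0.408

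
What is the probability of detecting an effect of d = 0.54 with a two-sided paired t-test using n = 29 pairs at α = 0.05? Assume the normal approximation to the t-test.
Power ≈ 0.83

Power calculation (paired t-test, normal approximation):
z_β = d · √n - z_{α/2}
z_β = 0.54 · √29 - 1.960
z_β = 0.54 · 5.385 - 1.960
z_β = 0.948

Power = Φ(z_β) = Φ(0.948) ≈ 0.828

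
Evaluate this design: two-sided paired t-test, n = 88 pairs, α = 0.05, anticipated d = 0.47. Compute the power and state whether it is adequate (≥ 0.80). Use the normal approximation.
Power ≈ 0.99; the study is adequately powered (power ≥ 0.80)

Power calculation (paired t-test, normal approximation):
z_β = d · √n - z_{α/2}
z_β = 0.47 · √88 - 1.960
z_β = 0.47 · 9.381 - 1.960
z_β = 2.449

Power = Φ(z_β) = Φ(2.449) ≈ 0.993

Effect size d = 0.47 is small by Cohen's convention (0.2/0.5/0.8).

Threshold: power ≥ 0.80 is conventionally adequate.
Power ≈ 0.99 → the study is adequately powered (power ≥ 0.80).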